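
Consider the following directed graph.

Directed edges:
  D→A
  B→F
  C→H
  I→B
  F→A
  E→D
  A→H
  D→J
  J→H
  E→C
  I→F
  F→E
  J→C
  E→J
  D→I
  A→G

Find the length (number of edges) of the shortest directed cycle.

4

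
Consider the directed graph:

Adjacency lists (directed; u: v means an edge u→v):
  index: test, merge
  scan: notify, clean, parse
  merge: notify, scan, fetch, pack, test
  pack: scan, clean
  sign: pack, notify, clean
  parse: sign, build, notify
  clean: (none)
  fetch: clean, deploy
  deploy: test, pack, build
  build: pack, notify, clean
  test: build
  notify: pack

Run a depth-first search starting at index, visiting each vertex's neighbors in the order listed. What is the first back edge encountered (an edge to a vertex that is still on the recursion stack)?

notify→pack

DFS from index (visiting each vertex's neighbors in the order listed); mark gray on enter, black on exit:
index gray
  test gray
    build gray
      pack gray
        scan gray
          notify gray
            notify→pack: pack is gray → back edge
First back edge: notify → pack.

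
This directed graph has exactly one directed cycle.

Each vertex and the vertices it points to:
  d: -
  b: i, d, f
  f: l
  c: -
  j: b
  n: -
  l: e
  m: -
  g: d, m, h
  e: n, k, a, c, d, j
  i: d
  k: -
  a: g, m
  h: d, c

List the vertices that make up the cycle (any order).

b, e, f, j, l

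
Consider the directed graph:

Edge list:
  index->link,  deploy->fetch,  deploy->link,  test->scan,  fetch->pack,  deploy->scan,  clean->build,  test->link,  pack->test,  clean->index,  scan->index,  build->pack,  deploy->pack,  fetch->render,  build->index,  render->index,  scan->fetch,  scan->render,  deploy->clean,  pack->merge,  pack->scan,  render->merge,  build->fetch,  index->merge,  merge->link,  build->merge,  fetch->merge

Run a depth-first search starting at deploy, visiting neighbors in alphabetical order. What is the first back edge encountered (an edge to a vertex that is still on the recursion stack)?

scan→fetch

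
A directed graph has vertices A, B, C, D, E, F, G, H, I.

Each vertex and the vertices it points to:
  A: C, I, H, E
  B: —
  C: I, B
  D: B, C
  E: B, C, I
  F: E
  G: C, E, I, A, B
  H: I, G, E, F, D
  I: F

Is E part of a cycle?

Yes

E is on a cycle iff E can reach itself via ≥1 edge.
E → I → F → E — yes.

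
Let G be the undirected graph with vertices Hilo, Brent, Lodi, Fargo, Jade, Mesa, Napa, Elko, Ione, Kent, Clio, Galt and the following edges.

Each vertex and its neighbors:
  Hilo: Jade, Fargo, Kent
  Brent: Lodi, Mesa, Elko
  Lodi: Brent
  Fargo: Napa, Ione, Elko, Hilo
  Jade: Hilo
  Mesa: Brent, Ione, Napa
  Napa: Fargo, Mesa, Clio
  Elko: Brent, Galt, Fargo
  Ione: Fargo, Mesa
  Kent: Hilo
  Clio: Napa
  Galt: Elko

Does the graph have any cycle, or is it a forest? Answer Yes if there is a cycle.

Yes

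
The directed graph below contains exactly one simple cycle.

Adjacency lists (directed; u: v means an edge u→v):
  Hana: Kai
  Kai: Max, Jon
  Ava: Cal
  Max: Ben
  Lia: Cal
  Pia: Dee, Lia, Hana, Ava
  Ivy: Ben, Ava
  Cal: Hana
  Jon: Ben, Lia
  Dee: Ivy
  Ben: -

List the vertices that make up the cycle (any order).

DFS with gray/black marking from Hana:
Hana gray
  Kai gray
    Max gray
      Ben gray
      Ben black
    Max black
    Jon gray
      Jon→Ben: Ben black — skip
      Lia gray
        Cal gray
          Cal→Hana: Hana is gray → back edge
Back edge closes the cycle Hana → Kai → Jon → Lia → Cal → Hana; its vertices are {Cal, Jon, Kai, Lia, Hana}.

Cal, Jon, Kai, Lia, Hana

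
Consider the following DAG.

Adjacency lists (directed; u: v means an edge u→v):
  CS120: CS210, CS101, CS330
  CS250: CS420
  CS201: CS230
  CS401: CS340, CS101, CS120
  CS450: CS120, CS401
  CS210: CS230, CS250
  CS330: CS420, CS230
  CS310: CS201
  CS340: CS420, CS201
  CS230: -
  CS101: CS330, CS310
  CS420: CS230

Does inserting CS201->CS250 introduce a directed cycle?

Adding CS201→CS250 creates a cycle iff CS250 can already reach CS201.
Explore from CS250: no path reaches CS201. The graph stays acyclic.

No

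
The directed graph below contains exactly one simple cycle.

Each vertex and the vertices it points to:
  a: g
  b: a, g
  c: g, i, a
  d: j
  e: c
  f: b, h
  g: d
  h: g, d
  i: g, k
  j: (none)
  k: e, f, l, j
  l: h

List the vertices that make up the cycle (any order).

DFS with gray/black marking from k:
k gray
  e gray
    c gray
      g gray
        d gray
          j gray
          j black
        d black
      g black
      i gray
        i→g: g black — skip
        i→k: k is gray → back edge
Back edge closes the cycle k → e → c → i → k; its vertices are {c, e, i, k}.

c, e, i, k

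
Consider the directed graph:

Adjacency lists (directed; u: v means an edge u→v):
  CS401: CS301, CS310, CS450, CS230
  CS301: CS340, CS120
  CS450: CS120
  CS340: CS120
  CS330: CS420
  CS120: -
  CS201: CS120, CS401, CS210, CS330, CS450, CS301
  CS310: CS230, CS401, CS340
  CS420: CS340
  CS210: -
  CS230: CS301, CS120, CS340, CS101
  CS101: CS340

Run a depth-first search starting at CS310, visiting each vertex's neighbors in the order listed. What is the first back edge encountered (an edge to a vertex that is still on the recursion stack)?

DFS from CS310 (visiting each vertex's neighbors in the order listed); mark gray on enter, black on exit:
CS310 gray
  CS230 gray
    CS301 gray
      CS340 gray
        CS120 gray
        CS120 black
      CS340 black
      CS301→CS120: CS120 black — skip
    CS301 black
    CS230→CS120: CS120 black — skip
    CS230→CS340: CS340 black — skip
    CS101 gray
      CS101→CS340: CS340 black — skip
    CS101 black
  CS230 black
  CS401 gray
    CS401→CS301: CS301 black — skip
    CS401→CS310: CS310 is gray → back edge
First back edge: CS401 → CS310.

CS401->CS310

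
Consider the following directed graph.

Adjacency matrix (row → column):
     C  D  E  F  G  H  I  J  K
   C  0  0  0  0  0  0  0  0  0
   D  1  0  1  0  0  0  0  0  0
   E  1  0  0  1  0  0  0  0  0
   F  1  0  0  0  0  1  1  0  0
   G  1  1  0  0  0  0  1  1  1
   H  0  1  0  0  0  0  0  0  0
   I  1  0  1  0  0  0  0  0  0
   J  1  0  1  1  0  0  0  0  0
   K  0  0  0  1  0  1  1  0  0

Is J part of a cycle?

No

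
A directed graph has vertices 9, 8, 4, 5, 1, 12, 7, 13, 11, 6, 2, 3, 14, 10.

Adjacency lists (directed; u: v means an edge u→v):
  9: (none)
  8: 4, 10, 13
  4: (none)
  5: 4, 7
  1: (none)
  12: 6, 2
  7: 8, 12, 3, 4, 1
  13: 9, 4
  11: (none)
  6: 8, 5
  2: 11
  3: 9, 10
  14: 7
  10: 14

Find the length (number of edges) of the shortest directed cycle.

4

For each vertex v, BFS finds the shortest path from v back to v.
The shortest such closed walk is 7 → 12 → 6 → 5 → 7, length 4.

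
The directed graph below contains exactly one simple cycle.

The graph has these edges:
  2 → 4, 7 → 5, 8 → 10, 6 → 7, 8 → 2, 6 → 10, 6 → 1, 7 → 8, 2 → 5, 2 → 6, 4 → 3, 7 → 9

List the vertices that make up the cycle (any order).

DFS with gray/black marking from 6:
6 gray
  10 gray
  10 black
  7 gray
    5 gray
    5 black
    8 gray
      8→10: 10 black — skip
      2 gray
        4 gray
          3 gray
          3 black
        4 black
        2→6: 6 is gray → back edge
Back edge closes the cycle 6 → 7 → 8 → 2 → 6; its vertices are {2, 6, 7, 8}.

2, 6, 7, 8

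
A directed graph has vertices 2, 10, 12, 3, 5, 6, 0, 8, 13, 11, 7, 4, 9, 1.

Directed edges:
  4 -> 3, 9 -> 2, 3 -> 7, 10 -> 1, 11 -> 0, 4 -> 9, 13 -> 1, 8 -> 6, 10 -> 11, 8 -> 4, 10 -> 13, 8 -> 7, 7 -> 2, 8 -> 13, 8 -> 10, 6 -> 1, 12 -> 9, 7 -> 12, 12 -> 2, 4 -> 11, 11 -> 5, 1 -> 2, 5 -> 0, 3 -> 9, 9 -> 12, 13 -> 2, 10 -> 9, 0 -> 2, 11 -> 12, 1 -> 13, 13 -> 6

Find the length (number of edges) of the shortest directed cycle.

2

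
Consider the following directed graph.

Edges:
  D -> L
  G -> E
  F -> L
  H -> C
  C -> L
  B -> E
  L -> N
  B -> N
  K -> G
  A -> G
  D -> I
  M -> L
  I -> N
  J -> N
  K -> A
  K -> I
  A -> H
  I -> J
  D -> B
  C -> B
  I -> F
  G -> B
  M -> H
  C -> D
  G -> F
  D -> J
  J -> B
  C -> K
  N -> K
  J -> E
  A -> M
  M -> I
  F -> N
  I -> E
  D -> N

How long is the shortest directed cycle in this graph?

3

For each vertex v, BFS finds the shortest path from v back to v.
The shortest such closed walk is K → I → N → K, length 3.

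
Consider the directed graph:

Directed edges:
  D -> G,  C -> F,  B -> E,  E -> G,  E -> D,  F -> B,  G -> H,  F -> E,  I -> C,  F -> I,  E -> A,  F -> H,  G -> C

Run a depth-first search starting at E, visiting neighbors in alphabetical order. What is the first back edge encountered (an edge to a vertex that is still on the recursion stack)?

DFS from E (visiting neighbors in alphabetical order); mark gray on enter, black on exit:
E gray
  A gray
  A black
  D gray
    G gray
      C gray
        F gray
          B gray
            B→E: E is gray → back edge
First back edge: B → E.

B->E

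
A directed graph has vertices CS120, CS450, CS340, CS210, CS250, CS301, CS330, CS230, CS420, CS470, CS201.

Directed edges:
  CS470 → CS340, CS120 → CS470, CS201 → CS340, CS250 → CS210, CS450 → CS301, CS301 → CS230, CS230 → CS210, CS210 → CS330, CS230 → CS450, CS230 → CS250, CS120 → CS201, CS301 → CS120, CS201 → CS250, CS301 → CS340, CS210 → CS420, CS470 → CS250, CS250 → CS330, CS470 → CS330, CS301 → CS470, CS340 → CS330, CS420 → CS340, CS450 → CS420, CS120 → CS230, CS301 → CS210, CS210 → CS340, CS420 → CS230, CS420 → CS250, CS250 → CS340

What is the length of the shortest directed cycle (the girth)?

For each vertex v, BFS finds the shortest path from v back to v.
The shortest such closed walk is CS301 → CS230 → CS450 → CS301, length 3.

3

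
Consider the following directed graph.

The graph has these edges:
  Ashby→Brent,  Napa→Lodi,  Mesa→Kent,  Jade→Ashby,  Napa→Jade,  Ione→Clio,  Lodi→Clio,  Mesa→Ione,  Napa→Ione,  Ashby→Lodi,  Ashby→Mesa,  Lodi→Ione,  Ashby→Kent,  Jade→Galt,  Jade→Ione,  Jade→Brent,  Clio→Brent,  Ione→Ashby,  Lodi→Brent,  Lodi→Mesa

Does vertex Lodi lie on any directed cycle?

Yes

Lodi is on a cycle iff Lodi can reach itself via ≥1 edge.
Lodi → Ione → Ashby → Lodi — yes.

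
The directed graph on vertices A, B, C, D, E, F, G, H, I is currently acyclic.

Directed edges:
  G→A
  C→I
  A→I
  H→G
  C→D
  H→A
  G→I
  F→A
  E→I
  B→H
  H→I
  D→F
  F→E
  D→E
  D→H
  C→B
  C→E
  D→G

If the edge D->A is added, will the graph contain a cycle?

No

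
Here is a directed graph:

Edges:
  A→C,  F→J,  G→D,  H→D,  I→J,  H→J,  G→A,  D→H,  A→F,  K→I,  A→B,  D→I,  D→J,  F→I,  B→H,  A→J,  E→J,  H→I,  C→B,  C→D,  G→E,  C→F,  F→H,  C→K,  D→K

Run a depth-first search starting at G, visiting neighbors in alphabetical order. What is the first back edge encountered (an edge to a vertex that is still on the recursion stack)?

DFS from G (visiting neighbors in alphabetical order); mark gray on enter, black on exit:
G gray
  A gray
    B gray
      H gray
        D gray
          D→H: H is gray → back edge
First back edge: D → H.

D->H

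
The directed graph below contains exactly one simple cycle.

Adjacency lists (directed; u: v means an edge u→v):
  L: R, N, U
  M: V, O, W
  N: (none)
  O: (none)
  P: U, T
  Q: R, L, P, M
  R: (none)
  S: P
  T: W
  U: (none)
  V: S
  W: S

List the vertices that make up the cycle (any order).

DFS with gray/black marking from S:
S gray
  P gray
    U gray
    U black
    T gray
      W gray
        W→S: S is gray → back edge
Back edge closes the cycle S → P → T → W → S; its vertices are {P, S, T, W}.

P, S, T, W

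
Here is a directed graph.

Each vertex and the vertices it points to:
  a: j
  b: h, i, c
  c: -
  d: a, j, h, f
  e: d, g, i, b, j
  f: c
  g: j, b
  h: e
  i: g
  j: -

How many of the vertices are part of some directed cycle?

A vertex is on a directed cycle iff it belongs to a strongly connected component of size ≥ 2 (or has a self-loop).
The vertices on cycles are {b, d, e, g, h, i} — 6 in total.

6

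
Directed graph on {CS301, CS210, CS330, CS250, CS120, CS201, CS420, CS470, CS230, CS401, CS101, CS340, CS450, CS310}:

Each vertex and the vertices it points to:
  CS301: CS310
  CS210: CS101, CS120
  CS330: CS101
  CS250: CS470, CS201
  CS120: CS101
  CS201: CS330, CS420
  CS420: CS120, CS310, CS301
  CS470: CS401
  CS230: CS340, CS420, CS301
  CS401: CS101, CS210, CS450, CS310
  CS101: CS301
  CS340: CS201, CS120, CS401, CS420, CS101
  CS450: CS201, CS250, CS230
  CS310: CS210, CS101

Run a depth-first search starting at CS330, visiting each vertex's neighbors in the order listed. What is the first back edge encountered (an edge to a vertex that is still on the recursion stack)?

DFS from CS330 (visiting each vertex's neighbors in the order listed); mark gray on enter, black on exit:
CS330 gray
  CS101 gray
    CS301 gray
      CS310 gray
        CS210 gray
          CS210→CS101: CS101 is gray → back edge
First back edge: CS210 → CS101.

CS210->CS101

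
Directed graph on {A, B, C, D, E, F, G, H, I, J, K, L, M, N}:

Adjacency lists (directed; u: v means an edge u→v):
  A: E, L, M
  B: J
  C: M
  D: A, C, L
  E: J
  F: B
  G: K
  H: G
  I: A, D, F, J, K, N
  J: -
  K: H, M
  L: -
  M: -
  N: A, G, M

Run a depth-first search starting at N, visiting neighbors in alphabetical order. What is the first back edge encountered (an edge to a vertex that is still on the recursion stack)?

DFS from N (visiting neighbors in alphabetical order); mark gray on enter, black on exit:
N gray
  A gray
    E gray
      J gray
      J black
    E black
    L gray
    L black
    M gray
    M black
  A black
  G gray
    K gray
      H gray
        H→G: G is gray → back edge
First back edge: H → G.

H→G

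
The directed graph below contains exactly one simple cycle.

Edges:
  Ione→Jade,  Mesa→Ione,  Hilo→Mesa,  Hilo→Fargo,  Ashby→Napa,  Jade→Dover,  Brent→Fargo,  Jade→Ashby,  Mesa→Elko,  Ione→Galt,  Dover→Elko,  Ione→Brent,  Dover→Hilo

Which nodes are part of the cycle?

Hilo, Ione, Jade, Mesa, Dover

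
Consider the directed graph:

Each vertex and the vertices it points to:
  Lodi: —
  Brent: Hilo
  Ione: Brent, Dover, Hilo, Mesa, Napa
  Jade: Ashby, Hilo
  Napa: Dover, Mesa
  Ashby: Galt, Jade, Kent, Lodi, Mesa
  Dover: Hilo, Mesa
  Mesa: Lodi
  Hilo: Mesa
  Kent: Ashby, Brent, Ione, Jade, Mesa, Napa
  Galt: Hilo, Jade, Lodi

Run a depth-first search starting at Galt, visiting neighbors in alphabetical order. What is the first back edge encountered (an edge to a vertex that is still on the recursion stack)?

Ashby→Galt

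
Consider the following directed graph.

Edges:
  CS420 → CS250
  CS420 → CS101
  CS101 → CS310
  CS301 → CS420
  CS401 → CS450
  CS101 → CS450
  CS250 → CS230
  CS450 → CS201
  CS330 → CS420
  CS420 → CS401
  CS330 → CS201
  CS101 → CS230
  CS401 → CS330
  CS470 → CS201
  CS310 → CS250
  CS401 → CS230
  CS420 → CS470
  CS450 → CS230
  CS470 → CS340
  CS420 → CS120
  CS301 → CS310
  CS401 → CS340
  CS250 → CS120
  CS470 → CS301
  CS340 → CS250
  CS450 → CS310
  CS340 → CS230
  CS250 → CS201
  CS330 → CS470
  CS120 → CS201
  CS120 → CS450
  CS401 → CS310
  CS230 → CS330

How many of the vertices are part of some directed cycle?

12

A vertex is on a directed cycle iff it belongs to a strongly connected component of size ≥ 2 (or has a self-loop).
The vertices on cycles are {CS101, CS120, CS230, CS250, CS301, CS310, CS330, CS340, CS401, CS420, CS450, CS470} — 12 in total.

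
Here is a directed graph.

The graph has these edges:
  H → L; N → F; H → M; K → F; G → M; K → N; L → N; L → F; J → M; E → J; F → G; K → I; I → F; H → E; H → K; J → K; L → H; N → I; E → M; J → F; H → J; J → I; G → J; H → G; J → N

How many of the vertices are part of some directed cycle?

8

A vertex is on a directed cycle iff it belongs to a strongly connected component of size ≥ 2 (or has a self-loop).
The vertices on cycles are {F, G, H, I, J, K, L, N} — 8 in total.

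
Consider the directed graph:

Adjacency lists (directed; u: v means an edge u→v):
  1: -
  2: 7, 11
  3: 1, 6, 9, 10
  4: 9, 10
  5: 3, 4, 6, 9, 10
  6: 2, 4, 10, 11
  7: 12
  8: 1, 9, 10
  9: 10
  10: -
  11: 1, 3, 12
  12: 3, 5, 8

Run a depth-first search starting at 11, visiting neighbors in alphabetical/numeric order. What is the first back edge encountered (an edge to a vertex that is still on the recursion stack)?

DFS from 11 (visiting neighbors in alphabetical/numeric order); mark gray on enter, black on exit:
11 gray
  1 gray
  1 black
  3 gray
    3→1: 1 black — skip
    6 gray
      2 gray
        7 gray
          12 gray
            12→3: 3 is gray → back edge
First back edge: 12 → 3.

12->3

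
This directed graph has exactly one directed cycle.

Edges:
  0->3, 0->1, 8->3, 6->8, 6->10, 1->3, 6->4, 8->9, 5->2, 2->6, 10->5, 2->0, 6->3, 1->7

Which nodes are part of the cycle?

DFS with gray/black marking from 2:
2 gray
  6 gray
    3 gray
    3 black
    10 gray
      5 gray
        5→2: 2 is gray → back edge
Back edge closes the cycle 2 → 6 → 10 → 5 → 2; its vertices are {2, 5, 6, 10}.

2, 5, 6, 10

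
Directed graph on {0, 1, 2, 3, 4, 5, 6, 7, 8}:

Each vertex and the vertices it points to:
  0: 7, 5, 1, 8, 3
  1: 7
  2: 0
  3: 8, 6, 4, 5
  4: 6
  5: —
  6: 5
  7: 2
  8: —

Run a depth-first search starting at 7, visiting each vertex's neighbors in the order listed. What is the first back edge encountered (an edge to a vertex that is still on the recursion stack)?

0->7

DFS from 7 (visiting each vertex's neighbors in the order listed); mark gray on enter, black on exit:
7 gray
  2 gray
    0 gray
      0→7: 7 is gray → back edge
First back edge: 0 → 7.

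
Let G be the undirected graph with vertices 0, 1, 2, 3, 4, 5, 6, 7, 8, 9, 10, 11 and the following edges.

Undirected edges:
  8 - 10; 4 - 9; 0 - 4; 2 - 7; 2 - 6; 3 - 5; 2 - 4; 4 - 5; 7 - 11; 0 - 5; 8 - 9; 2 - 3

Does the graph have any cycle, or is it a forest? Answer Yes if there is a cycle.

Yes

DFS, tracking each vertex's parent; an edge to a visited non-parent vertex closes a cycle.
Start from 7:
visit 7 (parent –)
  visit 2 (parent 7)
    visit 6 (parent 2)
      6–2: parent, skip
    visit 4 (parent 2)
      visit 0 (parent 4)
        visit 5 (parent 0)
          visit 3 (parent 5)
            3–2: 2 visited and ≠ parent → cycle
Cycle: 2 – 4 – 0 – 5 – 3 – 2.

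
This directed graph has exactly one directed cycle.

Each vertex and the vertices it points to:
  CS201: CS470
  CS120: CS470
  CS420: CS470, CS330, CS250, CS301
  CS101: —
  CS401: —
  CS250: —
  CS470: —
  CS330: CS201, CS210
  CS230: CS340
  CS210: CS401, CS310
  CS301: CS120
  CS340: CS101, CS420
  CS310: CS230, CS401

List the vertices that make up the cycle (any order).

DFS with gray/black marking from CS420:
CS420 gray
  CS470 gray
  CS470 black
  CS330 gray
    CS201 gray
      CS201→CS470: CS470 black — skip
    CS201 black
    CS210 gray
      CS401 gray
      CS401 black
      CS310 gray
        CS230 gray
          CS340 gray
            CS101 gray
            CS101 black
            CS340→CS420: CS420 is gray → back edge
Back edge closes the cycle CS420 → CS330 → CS210 → CS310 → CS230 → CS340 → CS420; its vertices are {CS210, CS230, CS310, CS330, CS340, CS420}.

CS210, CS230, CS310, CS330, CS340, CS420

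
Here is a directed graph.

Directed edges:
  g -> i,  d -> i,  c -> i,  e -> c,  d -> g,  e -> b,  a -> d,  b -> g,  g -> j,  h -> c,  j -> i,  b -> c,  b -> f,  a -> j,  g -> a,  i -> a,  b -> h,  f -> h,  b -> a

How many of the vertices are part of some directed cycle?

5

A vertex is on a directed cycle iff it belongs to a strongly connected component of size ≥ 2 (or has a self-loop).
The vertices on cycles are {a, d, g, i, j} — 5 in total.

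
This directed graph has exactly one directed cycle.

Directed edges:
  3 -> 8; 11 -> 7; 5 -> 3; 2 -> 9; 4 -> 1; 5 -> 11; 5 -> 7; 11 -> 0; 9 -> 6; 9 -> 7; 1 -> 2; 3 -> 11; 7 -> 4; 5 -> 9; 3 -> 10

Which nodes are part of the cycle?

DFS with gray/black marking from 9:
9 gray
  6 gray
  6 black
  7 gray
    4 gray
      1 gray
        2 gray
          2→9: 9 is gray → back edge
Back edge closes the cycle 9 → 7 → 4 → 1 → 2 → 9; its vertices are {1, 2, 4, 7, 9}.

1, 2, 4, 7, 9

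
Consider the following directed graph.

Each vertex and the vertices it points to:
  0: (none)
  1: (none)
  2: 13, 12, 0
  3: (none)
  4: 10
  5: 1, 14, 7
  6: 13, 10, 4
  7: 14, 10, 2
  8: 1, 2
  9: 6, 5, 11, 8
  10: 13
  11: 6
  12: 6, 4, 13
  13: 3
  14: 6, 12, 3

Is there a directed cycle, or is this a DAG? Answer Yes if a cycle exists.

No

DFS with white/gray/black marking, starting from 11:
11 gray
  6 gray
    13 gray
      3 gray
      3 black
    13 black
    10 gray
      10→13: 13 black — skip
    10 black
    4 gray
      4→10: 10 black — skip
    4 black
  6 black
11 black
0 gray
0 black
1 gray
1 black
2 gray
  2→13: 13 black — skip
  12 gray
    12→6: 6 black — skip
    12→4: 4 black — skip
    12→13: 13 black — skip
  12 black
  2→0: 0 black — skip
2 black
5 gray
  5→1: 1 black — skip
  14 gray
    14→6: 6 black — skip
    14→12: 12 black — skip
    14→3: 3 black — skip
  14 black
  7 gray
    7→14: 14 black — skip
    7→10: 10 black — skip
    7→2: 2 black — skip
  7 black
5 black
8 gray
  8→1: 1 black — skip
  8→2: 2 black — skip
8 black
9 gray
  9→6: 6 black — skip
  9→5: 5 black — skip
  9→11: 11 black — skip
  9→8: 8 black — skip
9 black
Every edge goes to a white or black vertex — no back edge, so the graph is acyclic.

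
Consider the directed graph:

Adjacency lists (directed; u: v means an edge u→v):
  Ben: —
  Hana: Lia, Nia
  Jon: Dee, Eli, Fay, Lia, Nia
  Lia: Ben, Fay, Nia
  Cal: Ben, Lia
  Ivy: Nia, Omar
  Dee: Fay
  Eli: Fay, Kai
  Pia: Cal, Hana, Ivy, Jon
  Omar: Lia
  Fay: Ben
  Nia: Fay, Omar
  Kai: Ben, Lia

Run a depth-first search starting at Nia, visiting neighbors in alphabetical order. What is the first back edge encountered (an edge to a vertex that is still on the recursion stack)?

DFS from Nia (visiting neighbors in alphabetical order); mark gray on enter, black on exit:
Nia gray
  Fay gray
    Ben gray
    Ben black
  Fay black
  Omar gray
    Lia gray
      Lia→Ben: Ben black — skip
      Lia→Fay: Fay black — skip
      Lia→Nia: Nia is gray → back edge
First back edge: Lia → Nia.

Lia->Nia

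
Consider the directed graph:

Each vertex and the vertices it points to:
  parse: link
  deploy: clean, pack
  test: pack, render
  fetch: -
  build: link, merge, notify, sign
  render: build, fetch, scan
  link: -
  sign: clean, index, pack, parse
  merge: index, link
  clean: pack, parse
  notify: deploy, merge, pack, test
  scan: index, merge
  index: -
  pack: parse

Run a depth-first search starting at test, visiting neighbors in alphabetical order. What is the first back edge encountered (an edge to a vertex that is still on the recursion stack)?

DFS from test (visiting neighbors in alphabetical order); mark gray on enter, black on exit:
test gray
  pack gray
    parse gray
      link gray
      link black
    parse black
  pack black
  render gray
    build gray
      build→link: link black — skip
      merge gray
        index gray
        index black
        merge→link: link black — skip
      merge black
      notify gray
        deploy gray
          clean gray
            clean→pack: pack black — skip
            clean→parse: parse black — skip
          clean black
          deploy→pack: pack black — skip
        deploy black
        notify→merge: merge black — skip
        notify→pack: pack black — skip
        notify→test: test is gray → back edge
First back edge: notify → test.

notify->test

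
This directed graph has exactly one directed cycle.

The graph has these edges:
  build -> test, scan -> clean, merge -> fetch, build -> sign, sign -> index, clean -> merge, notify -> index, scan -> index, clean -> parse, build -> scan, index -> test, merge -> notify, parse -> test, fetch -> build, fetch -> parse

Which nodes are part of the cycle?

DFS with gray/black marking from scan:
scan gray
  clean gray
    parse gray
      test gray
      test black
    parse black
    merge gray
      notify gray
        index gray
          index→test: test black — skip
        index black
      notify black
      fetch gray
        build gray
          build→test: test black — skip
          build→scan: scan is gray → back edge
Back edge closes the cycle scan → clean → merge → fetch → build → scan; its vertices are {scan, build, clean, fetch, merge}.

scan, build, clean, fetch, merge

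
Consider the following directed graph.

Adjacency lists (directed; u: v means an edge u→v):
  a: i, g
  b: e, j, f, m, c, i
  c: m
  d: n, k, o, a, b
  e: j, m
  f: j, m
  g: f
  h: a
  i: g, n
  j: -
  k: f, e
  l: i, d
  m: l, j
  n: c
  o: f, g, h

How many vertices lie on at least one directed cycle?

14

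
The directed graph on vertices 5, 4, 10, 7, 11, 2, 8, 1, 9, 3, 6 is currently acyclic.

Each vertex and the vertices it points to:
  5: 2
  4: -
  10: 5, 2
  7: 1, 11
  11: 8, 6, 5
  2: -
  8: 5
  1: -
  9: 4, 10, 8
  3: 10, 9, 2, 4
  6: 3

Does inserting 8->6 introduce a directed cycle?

Yes

Adding 8→6 creates a cycle iff 6 can already reach 8.
Path from 6: 6 → 3 → 9 → 8.
So 6 → … → 8 → 6 is a cycle.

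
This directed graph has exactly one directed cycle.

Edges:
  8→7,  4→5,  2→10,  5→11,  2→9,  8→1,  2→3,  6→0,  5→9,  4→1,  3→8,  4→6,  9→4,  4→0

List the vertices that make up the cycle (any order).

DFS with gray/black marking from 9:
9 gray
  4 gray
    1 gray
    1 black
    5 gray
      11 gray
      11 black
      5→9: 9 is gray → back edge
Back edge closes the cycle 9 → 4 → 5 → 9; its vertices are {4, 5, 9}.

4, 5, 9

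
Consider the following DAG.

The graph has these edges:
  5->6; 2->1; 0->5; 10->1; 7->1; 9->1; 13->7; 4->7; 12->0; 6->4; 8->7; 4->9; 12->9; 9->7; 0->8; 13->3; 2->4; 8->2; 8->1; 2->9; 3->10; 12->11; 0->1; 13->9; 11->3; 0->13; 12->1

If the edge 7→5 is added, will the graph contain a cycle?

Yes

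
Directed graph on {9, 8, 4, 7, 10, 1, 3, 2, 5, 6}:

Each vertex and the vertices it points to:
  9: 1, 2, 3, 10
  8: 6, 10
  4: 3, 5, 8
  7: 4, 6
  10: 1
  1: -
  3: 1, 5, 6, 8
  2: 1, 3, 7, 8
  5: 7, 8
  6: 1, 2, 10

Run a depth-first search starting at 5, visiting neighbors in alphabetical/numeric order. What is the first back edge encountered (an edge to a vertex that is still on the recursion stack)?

3→5

DFS from 5 (visiting neighbors in alphabetical/numeric order); mark gray on enter, black on exit:
5 gray
  7 gray
    4 gray
      3 gray
        1 gray
        1 black
        3→5: 5 is gray → back edge
First back edge: 3 → 5.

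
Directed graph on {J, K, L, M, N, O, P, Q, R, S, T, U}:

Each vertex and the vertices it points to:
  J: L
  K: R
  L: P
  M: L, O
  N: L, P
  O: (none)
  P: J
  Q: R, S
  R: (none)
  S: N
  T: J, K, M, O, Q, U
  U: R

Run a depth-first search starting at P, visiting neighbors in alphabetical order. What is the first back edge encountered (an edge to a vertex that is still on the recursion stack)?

L→P

DFS from P (visiting neighbors in alphabetical order); mark gray on enter, black on exit:
P gray
  J gray
    L gray
      L→P: P is gray → back edge
First back edge: L → P.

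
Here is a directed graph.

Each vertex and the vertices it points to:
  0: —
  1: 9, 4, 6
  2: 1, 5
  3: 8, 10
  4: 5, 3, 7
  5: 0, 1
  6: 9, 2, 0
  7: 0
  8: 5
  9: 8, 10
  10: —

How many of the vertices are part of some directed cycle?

A vertex is on a directed cycle iff it belongs to a strongly connected component of size ≥ 2 (or has a self-loop).
The vertices on cycles are {1, 2, 3, 4, 5, 6, 8, 9} — 8 in total.

8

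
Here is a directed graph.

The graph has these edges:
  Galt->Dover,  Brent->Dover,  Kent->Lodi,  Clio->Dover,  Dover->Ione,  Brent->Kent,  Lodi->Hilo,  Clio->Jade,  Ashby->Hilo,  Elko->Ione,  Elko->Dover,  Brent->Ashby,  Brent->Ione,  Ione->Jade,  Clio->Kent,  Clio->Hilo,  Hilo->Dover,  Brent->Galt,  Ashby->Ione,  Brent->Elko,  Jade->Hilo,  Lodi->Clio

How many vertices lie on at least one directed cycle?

7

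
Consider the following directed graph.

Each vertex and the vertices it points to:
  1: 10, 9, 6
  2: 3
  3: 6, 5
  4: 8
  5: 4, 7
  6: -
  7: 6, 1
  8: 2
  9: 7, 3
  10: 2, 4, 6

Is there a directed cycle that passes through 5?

5 is on a cycle iff 5 can reach itself via ≥1 edge.
5 → 4 → 8 → 2 → 3 → 5 — yes.

Yes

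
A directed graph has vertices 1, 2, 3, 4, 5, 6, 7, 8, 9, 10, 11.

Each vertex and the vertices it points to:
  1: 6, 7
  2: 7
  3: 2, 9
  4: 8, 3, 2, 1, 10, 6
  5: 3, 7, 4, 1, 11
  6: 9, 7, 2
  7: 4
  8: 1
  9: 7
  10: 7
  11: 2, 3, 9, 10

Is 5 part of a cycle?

5 lies on a cycle iff there is a path from 5 back to itself.
Exploring from 5, it never reaches itself; equivalently, its strongly connected component is a singleton.

No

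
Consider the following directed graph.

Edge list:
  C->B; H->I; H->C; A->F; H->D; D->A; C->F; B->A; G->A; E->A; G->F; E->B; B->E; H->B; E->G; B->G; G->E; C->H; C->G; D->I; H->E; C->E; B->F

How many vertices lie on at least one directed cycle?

5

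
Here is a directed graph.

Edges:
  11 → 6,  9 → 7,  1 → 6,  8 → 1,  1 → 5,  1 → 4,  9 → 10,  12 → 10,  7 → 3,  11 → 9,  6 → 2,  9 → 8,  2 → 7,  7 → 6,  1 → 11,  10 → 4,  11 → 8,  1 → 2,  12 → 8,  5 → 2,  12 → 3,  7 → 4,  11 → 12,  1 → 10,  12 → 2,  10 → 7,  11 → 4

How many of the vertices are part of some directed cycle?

8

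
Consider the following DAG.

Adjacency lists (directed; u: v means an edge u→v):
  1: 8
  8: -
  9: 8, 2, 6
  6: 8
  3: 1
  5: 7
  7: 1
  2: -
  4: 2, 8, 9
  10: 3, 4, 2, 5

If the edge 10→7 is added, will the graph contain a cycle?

Adding 10→7 creates a cycle iff 7 can already reach 10.
Explore from 7: no path reaches 10. The graph stays acyclic.

No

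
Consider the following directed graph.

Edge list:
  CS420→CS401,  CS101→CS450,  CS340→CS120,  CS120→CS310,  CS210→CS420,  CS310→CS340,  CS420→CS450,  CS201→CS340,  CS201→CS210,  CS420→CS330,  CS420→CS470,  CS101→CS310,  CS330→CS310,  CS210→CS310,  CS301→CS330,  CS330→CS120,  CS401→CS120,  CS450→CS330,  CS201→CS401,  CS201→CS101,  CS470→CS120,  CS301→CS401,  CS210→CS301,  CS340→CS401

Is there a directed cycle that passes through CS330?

No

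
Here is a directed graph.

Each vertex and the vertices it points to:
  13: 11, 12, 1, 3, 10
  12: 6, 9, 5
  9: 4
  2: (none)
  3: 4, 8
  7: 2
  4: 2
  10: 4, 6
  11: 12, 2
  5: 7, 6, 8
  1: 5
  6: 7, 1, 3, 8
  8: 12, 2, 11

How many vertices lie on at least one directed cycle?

A vertex is on a directed cycle iff it belongs to a strongly connected component of size ≥ 2 (or has a self-loop).
The vertices on cycles are {1, 3, 5, 6, 8, 11, 12} — 7 in total.

7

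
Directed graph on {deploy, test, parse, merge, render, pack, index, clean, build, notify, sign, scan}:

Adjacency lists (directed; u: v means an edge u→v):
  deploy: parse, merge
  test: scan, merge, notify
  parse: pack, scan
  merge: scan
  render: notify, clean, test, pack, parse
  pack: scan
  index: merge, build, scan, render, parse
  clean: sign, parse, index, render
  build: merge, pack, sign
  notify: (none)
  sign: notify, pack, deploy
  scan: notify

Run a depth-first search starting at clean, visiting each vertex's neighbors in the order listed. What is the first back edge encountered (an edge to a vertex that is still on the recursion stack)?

DFS from clean (visiting each vertex's neighbors in the order listed); mark gray on enter, black on exit:
clean gray
  sign gray
    notify gray
    notify black
    pack gray
      scan gray
        scan→notify: notify black — skip
      scan black
    pack black
    deploy gray
      parse gray
        parse→pack: pack black — skip
        parse→scan: scan black — skip
      parse black
      merge gray
        merge→scan: scan black — skip
      merge black
    deploy black
  sign black
  clean→parse: parse black — skip
  index gray
    index→merge: merge black — skip
    build gray
      build→merge: merge black — skip
      build→pack: pack black — skip
      build→sign: sign black — skip
    build black
    index→scan: scan black — skip
    render gray
      render→notify: notify black — skip
      render→clean: clean is gray → back edge
First back edge: render → clean.

render→clean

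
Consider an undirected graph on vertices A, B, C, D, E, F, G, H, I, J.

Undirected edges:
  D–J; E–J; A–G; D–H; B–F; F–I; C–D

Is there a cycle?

No

DFS, tracking each vertex's parent; an edge to a visited non-parent vertex closes a cycle.
Start from I:
visit I (parent –)
  visit F (parent I)
    visit B (parent F)
      B–F: parent, skip
    F–I: parent, skip
visit A (parent –)
  visit G (parent A)
    G–A: parent, skip
visit C (parent –)
  visit D (parent C)
    D–C: parent, skip
    visit J (parent D)
      visit E (parent J)
        E–J: parent, skip
      J–D: parent, skip
    visit H (parent D)
      H–D: parent, skip
No non-parent visited neighbor found — the graph is a forest.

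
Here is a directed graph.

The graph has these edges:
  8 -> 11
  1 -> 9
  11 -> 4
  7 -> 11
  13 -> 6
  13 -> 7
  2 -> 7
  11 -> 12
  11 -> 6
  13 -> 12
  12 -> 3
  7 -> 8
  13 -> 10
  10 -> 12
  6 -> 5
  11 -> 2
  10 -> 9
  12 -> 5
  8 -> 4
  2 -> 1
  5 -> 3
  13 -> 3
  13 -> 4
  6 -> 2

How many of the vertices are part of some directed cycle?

5

A vertex is on a directed cycle iff it belongs to a strongly connected component of size ≥ 2 (or has a self-loop).
The vertices on cycles are {2, 6, 7, 8, 11} — 5 in total.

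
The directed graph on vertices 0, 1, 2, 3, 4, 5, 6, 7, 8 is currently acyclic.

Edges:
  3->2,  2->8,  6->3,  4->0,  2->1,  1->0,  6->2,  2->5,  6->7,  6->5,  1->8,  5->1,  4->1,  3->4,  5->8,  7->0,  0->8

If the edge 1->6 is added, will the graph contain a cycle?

Yes

Adding 1→6 creates a cycle iff 6 can already reach 1.
Path from 6: 6 → 2 → 1.
So 6 → … → 1 → 6 is a cycle.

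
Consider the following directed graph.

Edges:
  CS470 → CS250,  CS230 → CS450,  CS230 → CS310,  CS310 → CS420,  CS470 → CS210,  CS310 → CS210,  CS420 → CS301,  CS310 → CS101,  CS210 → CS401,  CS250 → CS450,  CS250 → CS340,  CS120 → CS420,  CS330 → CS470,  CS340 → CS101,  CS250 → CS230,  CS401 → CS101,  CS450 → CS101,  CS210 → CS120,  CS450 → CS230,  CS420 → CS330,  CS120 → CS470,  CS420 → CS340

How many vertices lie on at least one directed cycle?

A vertex is on a directed cycle iff it belongs to a strongly connected component of size ≥ 2 (or has a self-loop).
The vertices on cycles are {CS120, CS210, CS230, CS250, CS310, CS330, CS420, CS450, CS470} — 9 in total.

9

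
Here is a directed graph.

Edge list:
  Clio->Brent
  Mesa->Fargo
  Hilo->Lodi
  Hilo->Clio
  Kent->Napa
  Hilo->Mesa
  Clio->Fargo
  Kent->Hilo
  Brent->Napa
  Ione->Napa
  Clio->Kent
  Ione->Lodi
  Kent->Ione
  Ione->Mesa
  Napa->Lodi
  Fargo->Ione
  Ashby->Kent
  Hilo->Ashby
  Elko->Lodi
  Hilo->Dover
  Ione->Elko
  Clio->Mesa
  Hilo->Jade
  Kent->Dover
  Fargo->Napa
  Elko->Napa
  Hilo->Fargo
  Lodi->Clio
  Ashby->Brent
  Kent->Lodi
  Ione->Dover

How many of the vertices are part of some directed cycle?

A vertex is on a directed cycle iff it belongs to a strongly connected component of size ≥ 2 (or has a self-loop).
The vertices on cycles are {Clio, Elko, Hilo, Ione, Kent, Lodi, Mesa, Napa, Ashby, Brent, Fargo} — 11 in total.

11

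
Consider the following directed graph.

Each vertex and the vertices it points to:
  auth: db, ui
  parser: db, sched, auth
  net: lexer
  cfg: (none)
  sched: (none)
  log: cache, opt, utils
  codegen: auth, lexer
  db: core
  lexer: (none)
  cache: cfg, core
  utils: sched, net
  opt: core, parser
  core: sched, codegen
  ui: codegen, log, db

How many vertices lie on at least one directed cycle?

9

A vertex is on a directed cycle iff it belongs to a strongly connected component of size ≥ 2 (or has a self-loop).
The vertices on cycles are {db, ui, log, opt, auth, core, cache, parser, codegen} — 9 in total.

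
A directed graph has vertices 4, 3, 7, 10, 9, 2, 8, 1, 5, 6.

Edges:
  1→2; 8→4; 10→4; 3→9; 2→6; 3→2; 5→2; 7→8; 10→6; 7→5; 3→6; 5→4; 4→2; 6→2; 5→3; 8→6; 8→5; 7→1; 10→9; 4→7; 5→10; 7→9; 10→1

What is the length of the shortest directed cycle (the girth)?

For each vertex v, BFS finds the shortest path from v back to v.
The shortest such closed walk is 6 → 2 → 6, length 2.

2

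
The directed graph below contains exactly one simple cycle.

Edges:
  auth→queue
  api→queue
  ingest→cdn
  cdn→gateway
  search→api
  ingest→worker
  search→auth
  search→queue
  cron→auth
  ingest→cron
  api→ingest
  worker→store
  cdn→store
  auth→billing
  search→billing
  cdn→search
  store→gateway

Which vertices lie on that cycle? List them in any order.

api, cdn, ingest, search

DFS with gray/black marking from ingest:
ingest gray
  cron gray
    auth gray
      billing gray
      billing black
      queue gray
      queue black
    auth black
  cron black
  worker gray
    store gray
      gateway gray
      gateway black
    store black
  worker black
  cdn gray
    cdn→gateway: gateway black — skip
    cdn→store: store black — skip
    search gray
      search→queue: queue black — skip
      search→auth: auth black — skip
      api gray
        api→ingest: ingest is gray → back edge
Back edge closes the cycle ingest → cdn → search → api → ingest; its vertices are {api, cdn, ingest, search}.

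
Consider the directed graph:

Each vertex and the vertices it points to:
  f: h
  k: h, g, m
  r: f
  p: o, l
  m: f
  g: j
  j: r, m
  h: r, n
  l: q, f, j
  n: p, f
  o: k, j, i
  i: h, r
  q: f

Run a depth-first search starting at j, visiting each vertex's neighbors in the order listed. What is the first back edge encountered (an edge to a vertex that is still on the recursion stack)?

h→r

DFS from j (visiting each vertex's neighbors in the order listed); mark gray on enter, black on exit:
j gray
  r gray
    f gray
      h gray
        h→r: r is gray → back edge
First back edge: h → r.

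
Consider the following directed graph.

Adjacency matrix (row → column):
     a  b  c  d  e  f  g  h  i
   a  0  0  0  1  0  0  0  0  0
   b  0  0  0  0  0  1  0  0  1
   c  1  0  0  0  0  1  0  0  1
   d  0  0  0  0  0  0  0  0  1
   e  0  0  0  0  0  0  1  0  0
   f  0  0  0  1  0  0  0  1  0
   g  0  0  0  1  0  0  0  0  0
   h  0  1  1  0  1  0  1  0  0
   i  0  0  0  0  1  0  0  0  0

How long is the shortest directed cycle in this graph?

For each vertex v, BFS finds the shortest path from v back to v.
The shortest such closed walk is c → f → h → c, length 3.

3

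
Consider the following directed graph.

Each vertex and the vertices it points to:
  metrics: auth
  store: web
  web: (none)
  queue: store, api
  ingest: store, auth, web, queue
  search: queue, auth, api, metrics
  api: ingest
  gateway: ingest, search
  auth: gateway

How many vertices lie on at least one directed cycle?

7

A vertex is on a directed cycle iff it belongs to a strongly connected component of size ≥ 2 (or has a self-loop).
The vertices on cycles are {api, auth, queue, ingest, search, gateway, metrics} — 7 in total.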